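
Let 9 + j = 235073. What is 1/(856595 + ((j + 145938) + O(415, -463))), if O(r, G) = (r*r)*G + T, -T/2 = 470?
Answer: -1/78503518 ≈ -1.2738e-8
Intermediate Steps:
T = -940 (T = -2*470 = -940)
j = 235064 (j = -9 + 235073 = 235064)
O(r, G) = -940 + G*r² (O(r, G) = (r*r)*G - 940 = r²*G - 940 = G*r² - 940 = -940 + G*r²)
1/(856595 + ((j + 145938) + O(415, -463))) = 1/(856595 + ((235064 + 145938) + (-940 - 463*415²))) = 1/(856595 + (381002 + (-940 - 463*172225))) = 1/(856595 + (381002 + (-940 - 79740175))) = 1/(856595 + (381002 - 79741115)) = 1/(856595 - 79360113) = 1/(-78503518) = -1/78503518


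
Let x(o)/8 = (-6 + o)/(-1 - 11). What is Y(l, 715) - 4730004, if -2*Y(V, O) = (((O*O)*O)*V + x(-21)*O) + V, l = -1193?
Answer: 218031448595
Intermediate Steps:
x(o) = 4 - 2*o/3 (x(o) = 8*((-6 + o)/(-1 - 11)) = 8*((-6 + o)/(-12)) = 8*((-6 + o)*(-1/12)) = 8*(1/2 - o/12) = 4 - 2*o/3)
Y(V, O) = -9*O - V/2 - V*O**3/2 (Y(V, O) = -((((O*O)*O)*V + (4 - 2/3*(-21))*O) + V)/2 = -(((O**2*O)*V + (4 + 14)*O) + V)/2 = -((O**3*V + 18*O) + V)/2 = -((V*O**3 + 18*O) + V)/2 = -((18*O + V*O**3) + V)/2 = -(V + 18*O + V*O**3)/2 = -9*O - V/2 - V*O**3/2)
Y(l, 715) - 4730004 = (-9*715 - 1/2*(-1193) - 1/2*(-1193)*715**3) - 4730004 = (-6435 + 1193/2 - 1/2*(-1193)*365525875) - 4730004 = (-6435 + 1193/2 + 436072368875/2) - 4730004 = 218036178599 - 4730004 = 218031448595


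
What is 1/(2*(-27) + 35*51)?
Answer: 1/1731 ≈ 0.00057770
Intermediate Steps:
1/(2*(-27) + 35*51) = 1/(-54 + 1785) = 1/1731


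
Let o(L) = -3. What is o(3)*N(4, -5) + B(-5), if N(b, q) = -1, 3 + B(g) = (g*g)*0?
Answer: 0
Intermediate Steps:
B(g) = -3 (B(g) = -3 + (g*g)*0 = -3 + g²*0 = -3 + 0 = -3)
o(3)*N(4, -5) + B(-5) = -3*(-1) - 3 = 3 - 3 = 0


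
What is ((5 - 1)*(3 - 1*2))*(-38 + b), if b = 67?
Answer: 116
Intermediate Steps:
((5 - 1)*(3 - 1*2))*(-38 + b) = ((5 - 1)*(3 - 1*2))*(-38 + 67) = (4*(3 - 2))*29 = (4*1)*29 = 4*29 = 116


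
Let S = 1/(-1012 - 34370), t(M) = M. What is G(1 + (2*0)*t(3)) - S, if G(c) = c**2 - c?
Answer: 1/35382 ≈ 2.8263e-5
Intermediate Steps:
S = -1/35382 (S = 1/(-35382) = -1/35382 ≈ -2.8263e-5)
G(1 + (2*0)*t(3)) - S = (1 + (2*0)*3)*(-1 + (1 + (2*0)*3)) - 1*(-1/35382) = (1 + 0*3)*(-1 + (1 + 0*3)) + 1/35382 = (1 + 0)*(-1 + (1 + 0)) + 1/35382 = 1*(-1 + 1) + 1/35382 = 1*0 + 1/35382 = 0 + 1/35382 = 1/35382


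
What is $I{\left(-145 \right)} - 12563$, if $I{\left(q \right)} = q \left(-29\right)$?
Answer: $-8358$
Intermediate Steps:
$I{\left(q \right)} = - 29 q$
$I{\left(-145 \right)} - 12563 = \left(-29\right) \left(-145\right) - 12563 = 4205 - 12563 = -8358$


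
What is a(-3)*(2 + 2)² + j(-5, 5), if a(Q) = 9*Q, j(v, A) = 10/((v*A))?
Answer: -2162/5 ≈ -432.40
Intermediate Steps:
j(v, A) = 10/(A*v) (j(v, A) = 10/((A*v)) = 10*(1/(A*v)) = 10/(A*v))
a(-3)*(2 + 2)² + j(-5, 5) = (9*(-3))*(2 + 2)² + 10/(5*(-5)) = -27*4² + 10*(⅕)*(-⅕) = -27*16 - ⅖ = -432 - ⅖ = -2162/5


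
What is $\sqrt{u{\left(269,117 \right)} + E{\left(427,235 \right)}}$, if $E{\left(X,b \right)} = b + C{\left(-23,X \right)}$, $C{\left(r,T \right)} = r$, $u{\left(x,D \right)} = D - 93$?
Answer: $2 \sqrt{59} \approx 15.362$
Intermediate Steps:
$u{\left(x,D \right)} = -93 + D$ ($u{\left(x,D \right)} = D - 93 = -93 + D$)
$E{\left(X,b \right)} = -23 + b$ ($E{\left(X,b \right)} = b - 23 = -23 + b$)
$\sqrt{u{\left(269,117 \right)} + E{\left(427,235 \right)}} = \sqrt{\left(-93 + 117\right) + \left(-23 + 235\right)} = \sqrt{24 + 212} = \sqrt{236} = 2 \sqrt{59}$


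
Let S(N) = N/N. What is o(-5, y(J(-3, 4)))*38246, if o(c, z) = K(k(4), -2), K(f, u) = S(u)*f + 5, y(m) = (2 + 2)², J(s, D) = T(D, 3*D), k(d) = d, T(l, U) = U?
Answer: 344214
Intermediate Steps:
S(N) = 1
J(s, D) = 3*D
y(m) = 16 (y(m) = 4² = 16)
K(f, u) = 5 + f (K(f, u) = 1*f + 5 = f + 5 = 5 + f)
o(c, z) = 9 (o(c, z) = 5 + 4 = 9)
o(-5, y(J(-3, 4)))*38246 = 9*38246 = 344214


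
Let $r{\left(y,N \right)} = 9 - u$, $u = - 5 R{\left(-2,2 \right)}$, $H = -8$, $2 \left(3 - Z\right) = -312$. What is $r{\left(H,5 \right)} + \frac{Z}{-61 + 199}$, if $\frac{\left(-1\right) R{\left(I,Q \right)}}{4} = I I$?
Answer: $- \frac{3213}{46} \approx -69.848$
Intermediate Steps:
$R{\left(I,Q \right)} = - 4 I^{2}$ ($R{\left(I,Q \right)} = - 4 I I = - 4 I^{2}$)
$Z = 159$ ($Z = 3 - -156 = 3 + 156 = 159$)
$u = 80$ ($u = - 5 \left(- 4 \left(-2\right)^{2}\right) = - 5 \left(\left(-4\right) 4\right) = \left(-5\right) \left(-16\right) = 80$)
$r{\left(y,N \right)} = -71$ ($r{\left(y,N \right)} = 9 - 80 = -71$)
$r{\left(H,5 \right)} + \frac{Z}{-61 + 199} = -71 + \frac{159}{-61 + 199} = -71 + \frac{159}{138} = -71 + 159 \cdot \frac{1}{138} = -71 + \frac{53}{46} = - \frac{3213}{46}$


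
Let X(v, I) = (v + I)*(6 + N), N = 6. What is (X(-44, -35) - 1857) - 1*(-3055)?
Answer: 250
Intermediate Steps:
X(v, I) = 12*I + 12*v (X(v, I) = (v + I)*(6 + 6) = (I + v)*12 = 12*I + 12*v)
(X(-44, -35) - 1857) - 1*(-3055) = ((12*(-35) + 12*(-44)) - 1857) - 1*(-3055) = ((-420 - 528) - 1857) + 3055 = (-948 - 1857) + 3055 = -2805 + 3055 = 250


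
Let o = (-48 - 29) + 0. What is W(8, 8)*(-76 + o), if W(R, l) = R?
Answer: -1224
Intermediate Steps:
o = -77 (o = -77 + 0 = -77)
W(8, 8)*(-76 + o) = 8*(-76 - 77) = 8*(-153) = -1224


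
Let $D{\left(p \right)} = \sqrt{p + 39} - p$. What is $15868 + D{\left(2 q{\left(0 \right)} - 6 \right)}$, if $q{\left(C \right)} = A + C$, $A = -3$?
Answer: $15880 + 3 \sqrt{3} \approx 15885.0$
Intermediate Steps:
$q{\left(C \right)} = -3 + C$
$D{\left(p \right)} = \sqrt{39 + p} - p$
$15868 + D{\left(2 q{\left(0 \right)} - 6 \right)} = 15868 - \left(-6 - \sqrt{39 + \left(2 \left(-3 + 0\right) - 6\right)} + 2 \left(-3 + 0\right)\right) = 15868 - \left(-6 - 6 - \sqrt{39 + \left(2 \left(-3\right) - 6\right)}\right) = 15868 + \left(\sqrt{39 - 12} - \left(-6 - 6\right)\right) = 15868 + \left(\sqrt{39 - 12} - -12\right) = 15868 + \left(\sqrt{27} + 12\right) = 15868 + \left(3 \sqrt{3} + 12\right) = 15868 + \left(12 + 3 \sqrt{3}\right) = 15880 + 3 \sqrt{3}$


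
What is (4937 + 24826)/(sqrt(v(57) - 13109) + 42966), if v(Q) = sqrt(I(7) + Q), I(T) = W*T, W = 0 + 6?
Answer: 29763/(42966 + I*sqrt(13109 - 3*sqrt(11))) ≈ 0.69271 - 0.0018452*I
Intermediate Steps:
W = 6
I(T) = 6*T
v(Q) = sqrt(42 + Q) (v(Q) = sqrt(6*7 + Q) = sqrt(42 + Q))
(4937 + 24826)/(sqrt(v(57) - 13109) + 42966) = (4937 + 24826)/(sqrt(sqrt(42 + 57) - 13109) + 42966) = 29763/(sqrt(sqrt(99) - 13109) + 42966) = 29763/(sqrt(3*sqrt(11) - 13109) + 42966) = 29763/(sqrt(-13109 + 3*sqrt(11)) + 42966) = 29763/(42966 + sqrt(-13109 + 3*sqrt(11)))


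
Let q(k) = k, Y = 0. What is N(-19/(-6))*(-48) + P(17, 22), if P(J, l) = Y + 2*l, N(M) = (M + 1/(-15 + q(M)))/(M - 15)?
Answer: 284828/5041 ≈ 56.502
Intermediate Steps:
N(M) = (M + 1/(-15 + M))/(-15 + M) (N(M) = (M + 1/(-15 + M))/(M - 15) = (M + 1/(-15 + M))/(-15 + M))
P(J, l) = 2*l (P(J, l) = 0 + 2*l = 2*l)
N(-19/(-6))*(-48) + P(17, 22) = ((1 + (-19/(-6))**2 - (-285)/(-6))/(225 + (-19/(-6))**2 - (-570)/(-6)))*(-48) + 2*22 = ((1 + (-19*(-1/6))**2 - (-285)*(-1)/6)/(225 + (-19*(-1/6))**2 - (-570)*(-1)/6))*(-48) + 44 = ((1 + (19/6)**2 - 15*19/6)/(225 + (19/6)**2 - 30*19/6))*(-48) + 44 = ((1 + 361/36 - 95/2)/(225 + 361/36 - 95))*(-48) + 44 = (-1313/36/(5041/36))*(-48) + 44 = ((36/5041)*(-1313/36))*(-48) + 44 = -1313/5041*(-48) + 44 = 63024/5041 + 44 = 284828/5041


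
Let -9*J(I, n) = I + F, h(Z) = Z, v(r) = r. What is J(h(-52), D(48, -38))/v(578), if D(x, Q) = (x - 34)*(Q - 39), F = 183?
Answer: -131/5202 ≈ -0.025183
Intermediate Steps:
D(x, Q) = (-39 + Q)*(-34 + x) (D(x, Q) = (-34 + x)*(-39 + Q) = (-39 + Q)*(-34 + x))
J(I, n) = -61/3 - I/9 (J(I, n) = -(I + 183)/9 = -(183 + I)/9 = -61/3 - I/9)
J(h(-52), D(48, -38))/v(578) = (-61/3 - ⅑*(-52))/578 = (-61/3 + 52/9)*(1/578) = -131/9*1/578 = -131/5202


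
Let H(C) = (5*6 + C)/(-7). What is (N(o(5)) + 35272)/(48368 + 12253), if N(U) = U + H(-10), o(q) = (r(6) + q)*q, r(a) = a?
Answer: 7493/12859 ≈ 0.58270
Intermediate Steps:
o(q) = q*(6 + q) (o(q) = (6 + q)*q = q*(6 + q))
H(C) = -30/7 - C/7 (H(C) = (30 + C)*(-1/7) = -30/7 - C/7)
N(U) = -20/7 + U (N(U) = U + (-30/7 - 1/7*(-10)) = U + (-30/7 + 10/7) = U - 20/7 = -20/7 + U)
(N(o(5)) + 35272)/(48368 + 12253) = ((-20/7 + 5*(6 + 5)) + 35272)/(48368 + 12253) = ((-20/7 + 5*11) + 35272)/60621 = ((-20/7 + 55) + 35272)*(1/60621) = (365/7 + 35272)*(1/60621) = (247269/7)*(1/60621) = 7493/12859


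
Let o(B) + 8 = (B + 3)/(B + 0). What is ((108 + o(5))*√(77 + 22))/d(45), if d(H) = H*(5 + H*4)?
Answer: 508*√11/13875 ≈ 0.12143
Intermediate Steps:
o(B) = -8 + (3 + B)/B (o(B) = -8 + (B + 3)/(B + 0) = -8 + (3 + B)/B)
d(H) = H*(5 + 4*H)
((108 + o(5))*√(77 + 22))/d(45) = ((108 + (-7 + 3/5))*√(77 + 22))/((45*(5 + 4*45))) = ((108 + (-7 + 3*(⅕)))*√99)/((45*(5 + 180))) = ((108 + (-7 + ⅗))*(3*√11))/((45*185)) = ((108 - 32/5)*(3*√11))/8325 = (508*(3*√11)/5)*(1/8325) = (1524*√11/5)*(1/8325) = 508*√11/13875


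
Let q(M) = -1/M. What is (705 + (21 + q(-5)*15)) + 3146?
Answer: 3875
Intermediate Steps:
(705 + (21 + q(-5)*15)) + 3146 = (705 + (21 - 1/(-5)*15)) + 3146 = (705 + (21 - 1*(-⅕)*15)) + 3146 = (705 + (21 + (⅕)*15)) + 3146 = (705 + (21 + 3)) + 3146 = (705 + 24) + 3146 = 729 + 3146 = 3875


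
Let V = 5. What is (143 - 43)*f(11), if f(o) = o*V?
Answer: 5500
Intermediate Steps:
f(o) = 5*o (f(o) = o*5 = 5*o)
(143 - 43)*f(11) = (143 - 43)*(5*11) = 100*55 = 5500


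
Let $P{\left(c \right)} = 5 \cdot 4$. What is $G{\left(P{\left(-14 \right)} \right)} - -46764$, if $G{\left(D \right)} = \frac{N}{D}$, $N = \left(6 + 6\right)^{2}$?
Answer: $\frac{233856}{5} \approx 46771.0$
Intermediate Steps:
$P{\left(c \right)} = 20$
$N = 144$ ($N = 12^{2} = 144$)
$G{\left(D \right)} = \frac{144}{D}$
$G{\left(P{\left(-14 \right)} \right)} - -46764 = \frac{144}{20} - -46764 = 144 \cdot \frac{1}{20} + 46764 = \frac{36}{5} + 46764 = \frac{233856}{5}$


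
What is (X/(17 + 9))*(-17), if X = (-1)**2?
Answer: -17/26 ≈ -0.65385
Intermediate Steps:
X = 1
(X/(17 + 9))*(-17) = (1/(17 + 9))*(-17) = (1/26)*(-17) = -17/26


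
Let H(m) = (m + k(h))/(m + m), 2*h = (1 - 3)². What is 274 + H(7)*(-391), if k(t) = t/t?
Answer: 354/7 ≈ 50.571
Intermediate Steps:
h = 2 (h = (1 - 3)²/2 = (½)*(-2)² = (½)*4 = 2)
k(t) = 1
H(m) = (1 + m)/(2*m) (H(m) = (m + 1)/(m + m) = (1 + m)/((2*m)) = (1 + m)*(1/(2*m)) = (1 + m)/(2*m))
274 + H(7)*(-391) = 274 + ((½)*(1 + 7)/7)*(-391) = 274 + ((½)*(⅐)*8)*(-391) = 274 + (4/7)*(-391) = 274 - 1564/7 = 354/7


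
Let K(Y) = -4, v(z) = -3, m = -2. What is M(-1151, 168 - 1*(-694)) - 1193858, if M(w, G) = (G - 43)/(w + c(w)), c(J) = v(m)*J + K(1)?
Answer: -914494955/766 ≈ -1.1939e+6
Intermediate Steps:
c(J) = -4 - 3*J (c(J) = -3*J - 4 = -4 - 3*J)
M(w, G) = (-43 + G)/(-4 - 2*w) (M(w, G) = (G - 43)/(w + (-4 - 3*w)) = (-43 + G)/(-4 - 2*w))
M(-1151, 168 - 1*(-694)) - 1193858 = (43 - (168 - 1*(-694)))/(2*(2 - 1151)) - 1193858 = (1/2)*(43 - (168 + 694))/(-1149) - 1193858 = (1/2)*(-1/1149)*(43 - 1*862) - 1193858 = (1/2)*(-1/1149)*(43 - 862) - 1193858 = (1/2)*(-1/1149)*(-819) - 1193858 = 273/766 - 1193858 = -914494955/766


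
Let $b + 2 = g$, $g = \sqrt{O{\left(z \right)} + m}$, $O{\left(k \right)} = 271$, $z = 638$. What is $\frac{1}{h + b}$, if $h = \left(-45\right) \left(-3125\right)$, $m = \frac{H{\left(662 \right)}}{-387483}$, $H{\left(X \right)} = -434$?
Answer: $\frac{54489021909}{7662409622900980} - \frac{\sqrt{40688941570941}}{7662409622900980} \approx 7.1104 \cdot 10^{-6}$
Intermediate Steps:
$m = \frac{434}{387483}$ ($m = - \frac{434}{-387483} = \left(-434\right) \left(- \frac{1}{387483}\right) = \frac{434}{387483} \approx 0.00112$)
$h = 140625$
$g = \frac{\sqrt{40688941570941}}{387483}$ ($g = \sqrt{271 + \frac{434}{387483}} = \sqrt{\frac{105008327}{387483}} = \frac{\sqrt{40688941570941}}{387483} \approx 16.462$)
$b = -2 + \frac{\sqrt{40688941570941}}{387483} \approx 14.462$
$\frac{1}{h + b} = \frac{1}{140625 - \left(2 - \frac{\sqrt{40688941570941}}{387483}\right)} = \frac{1}{140623 + \frac{\sqrt{40688941570941}}{387483}}$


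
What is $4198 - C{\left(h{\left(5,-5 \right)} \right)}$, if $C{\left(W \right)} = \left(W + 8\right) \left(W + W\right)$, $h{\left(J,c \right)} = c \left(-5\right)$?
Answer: $2548$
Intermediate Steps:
$h{\left(J,c \right)} = - 5 c$
$C{\left(W \right)} = 2 W \left(8 + W\right)$ ($C{\left(W \right)} = \left(8 + W\right) 2 W = 2 W \left(8 + W\right)$)
$4198 - C{\left(h{\left(5,-5 \right)} \right)} = 4198 - 2 \left(\left(-5\right) \left(-5\right)\right) \left(8 - -25\right) = 4198 - 2 \cdot 25 \left(8 + 25\right) = 4198 - 2 \cdot 25 \cdot 33 = 4198 - 1650 = 2548$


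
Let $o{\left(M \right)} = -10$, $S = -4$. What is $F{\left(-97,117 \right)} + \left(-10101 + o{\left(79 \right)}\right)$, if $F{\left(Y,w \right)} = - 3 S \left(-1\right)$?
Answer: $-10123$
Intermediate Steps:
$F{\left(Y,w \right)} = -12$ ($F{\left(Y,w \right)} = \left(-3\right) \left(-4\right) \left(-1\right) = 12 \left(-1\right) = -12$)
$F{\left(-97,117 \right)} + \left(-10101 + o{\left(79 \right)}\right) = -12 - 10111 = -10123$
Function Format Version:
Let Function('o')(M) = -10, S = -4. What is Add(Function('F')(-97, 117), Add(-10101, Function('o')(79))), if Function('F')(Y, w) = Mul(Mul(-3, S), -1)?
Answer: -10123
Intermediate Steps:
Function('F')(Y, w) = -12 (Function('F')(Y, w) = Mul(Mul(-3, -4), -1) = Mul(12, -1) = -12)
Add(Function('F')(-97, 117), Add(-10101, Function('o')(79))) = Add(-12, Add(-10101, -10)) = Add(-12, -10111) = -10123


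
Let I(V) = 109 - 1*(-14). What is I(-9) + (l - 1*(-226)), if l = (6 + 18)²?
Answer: 925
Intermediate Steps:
I(V) = 123 (I(V) = 109 + 14 = 123)
l = 576 (l = 24² = 576)
I(-9) + (l - 1*(-226)) = 123 + (576 - 1*(-226)) = 123 + (576 + 226) = 123 + 802 = 925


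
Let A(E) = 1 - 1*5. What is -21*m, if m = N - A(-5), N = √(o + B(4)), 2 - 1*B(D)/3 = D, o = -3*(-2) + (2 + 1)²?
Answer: -147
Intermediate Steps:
A(E) = -4 (A(E) = 1 - 5 = -4)
o = 15 (o = 6 + 3² = 6 + 9 = 15)
B(D) = 6 - 3*D
N = 3 (N = √(15 + (6 - 3*4)) = √(15 + (6 - 12)) = √(15 - 6) = √9 = 3)
m = 7 (m = 3 - 1*(-4) = 3 + 4 = 7)
-21*m = -21*7 = -147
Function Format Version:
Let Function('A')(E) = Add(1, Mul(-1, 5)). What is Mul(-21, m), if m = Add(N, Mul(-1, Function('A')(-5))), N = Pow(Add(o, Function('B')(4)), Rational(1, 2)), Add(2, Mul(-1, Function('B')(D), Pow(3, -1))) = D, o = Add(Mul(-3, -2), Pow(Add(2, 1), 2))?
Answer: -147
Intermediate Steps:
Function('A')(E) = -4 (Function('A')(E) = Add(1, -5) = -4)
o = 15 (o = Add(6, Pow(3, 2)) = Add(6, 9) = 15)
Function('B')(D) = Add(6, Mul(-3, D))
N = 3 (N = Pow(Add(15, Add(6, Mul(-3, 4))), Rational(1, 2)) = Pow(Add(15, Add(6, -12)), Rational(1, 2)) = Pow(Add(15, -6), Rational(1, 2)) = Pow(9, Rational(1, 2)) = 3)
m = 7 (m = Add(3, Mul(-1, -4)) = Add(3, 4) = 7)
Mul(-21, m) = Mul(-21, 7) = -147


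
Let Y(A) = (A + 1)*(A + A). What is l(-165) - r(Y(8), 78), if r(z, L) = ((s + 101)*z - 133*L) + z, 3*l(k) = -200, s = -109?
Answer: 33946/3 ≈ 11315.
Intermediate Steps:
l(k) = -200/3 (l(k) = (⅓)*(-200) = -200/3)
Y(A) = 2*A*(1 + A) (Y(A) = (1 + A)*(2*A) = 2*A*(1 + A))
r(z, L) = -133*L - 7*z (r(z, L) = ((-109 + 101)*z - 133*L) + z = (-8*z - 133*L) + z = (-133*L - 8*z) + z = -133*L - 7*z)
l(-165) - r(Y(8), 78) = -200/3 - (-133*78 - 14*8*(1 + 8)) = -200/3 - (-10374 - 14*8*9) = -200/3 - (-10374 - 7*144) = -200/3 - (-10374 - 1008) = -200/3 - 1*(-11382) = -200/3 + 11382 = 33946/3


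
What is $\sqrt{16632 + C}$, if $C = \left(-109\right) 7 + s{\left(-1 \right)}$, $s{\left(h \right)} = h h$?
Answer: $23 \sqrt{30} \approx 125.98$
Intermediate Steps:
$s{\left(h \right)} = h^{2}$
$C = -762$ ($C = \left(-109\right) 7 + \left(-1\right)^{2} = -763 + 1 = -762$)
$\sqrt{16632 + C} = \sqrt{16632 - 762} = \sqrt{15870} = 23 \sqrt{30}$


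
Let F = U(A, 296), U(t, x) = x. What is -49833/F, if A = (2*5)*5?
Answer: -49833/296 ≈ -168.35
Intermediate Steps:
A = 50 (A = 10*5 = 50)
F = 296
-49833/F = -49833/296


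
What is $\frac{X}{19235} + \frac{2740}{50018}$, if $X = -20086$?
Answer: $- \frac{475978824}{481048115} \approx -0.98946$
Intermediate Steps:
$\frac{X}{19235} + \frac{2740}{50018} = - \frac{20086}{19235} + \frac{2740}{50018} = \left(-20086\right) \frac{1}{19235} + 2740 \cdot \frac{1}{50018} = - \frac{20086}{19235} + \frac{1370}{25009} = - \frac{475978824}{481048115}$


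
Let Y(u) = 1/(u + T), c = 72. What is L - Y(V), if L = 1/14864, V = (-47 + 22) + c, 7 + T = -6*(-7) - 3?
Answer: -14785/1174256 ≈ -0.012591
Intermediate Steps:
T = 32 (T = -7 + (-6*(-7) - 3) = -7 + (42 - 3) = -7 + 39 = 32)
V = 47 (V = (-47 + 22) + 72 = -25 + 72 = 47)
L = 1/14864 ≈ 6.7277e-5
Y(u) = 1/(32 + u) (Y(u) = 1/(u + 32) = 1/(32 + u))
L - Y(V) = 1/14864 - 1/(32 + 47) = 1/14864 - 1/79 = -14785/1174256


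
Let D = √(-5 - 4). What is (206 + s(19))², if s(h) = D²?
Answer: 38809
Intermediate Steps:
D = 3*I (D = √(-9) = 3*I ≈ 3.0*I)
s(h) = -9 (s(h) = (3*I)² = -9)
(206 + s(19))² = (206 - 9)² = 197² = 38809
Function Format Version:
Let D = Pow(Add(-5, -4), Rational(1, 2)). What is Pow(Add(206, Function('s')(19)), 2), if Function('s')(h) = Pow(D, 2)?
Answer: 38809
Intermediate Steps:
D = Mul(3, I) (D = Pow(-9, Rational(1, 2)) = Mul(3, I) ≈ Mul(3.0000, I))
Function('s')(h) = -9 (Function('s')(h) = Pow(Mul(3, I), 2) = -9)
Pow(Add(206, Function('s')(19)), 2) = Pow(Add(206, -9), 2) = Pow(197, 2) = 38809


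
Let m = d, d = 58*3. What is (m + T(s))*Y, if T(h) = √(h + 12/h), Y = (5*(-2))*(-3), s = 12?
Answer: 5220 + 30*√13 ≈ 5328.2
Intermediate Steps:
d = 174
Y = 30 (Y = -10*(-3) = 30)
m = 174
(m + T(s))*Y = (174 + √(12 + 12/12))*30 = (174 + √(12 + 12*(1/12)))*30 = (174 + √(12 + 1))*30 = (174 + √13)*30 = 5220 + 30*√13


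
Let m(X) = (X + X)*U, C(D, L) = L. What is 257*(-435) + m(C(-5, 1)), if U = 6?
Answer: -111783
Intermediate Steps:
m(X) = 12*X (m(X) = (X + X)*6 = (2*X)*6 = 12*X)
257*(-435) + m(C(-5, 1)) = 257*(-435) + 12*1 = -111795 + 12 = -111783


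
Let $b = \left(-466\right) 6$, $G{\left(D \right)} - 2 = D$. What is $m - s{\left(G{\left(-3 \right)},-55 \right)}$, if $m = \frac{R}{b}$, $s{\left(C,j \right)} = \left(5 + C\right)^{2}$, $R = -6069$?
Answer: $- \frac{12889}{932} \approx -13.829$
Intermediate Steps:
$G{\left(D \right)} = 2 + D$
$b = -2796$
$m = \frac{2023}{932}$ ($m = - \frac{6069}{-2796} = \left(-6069\right) \left(- \frac{1}{2796}\right) = \frac{2023}{932} \approx 2.1706$)
$m - s{\left(G{\left(-3 \right)},-55 \right)} = \frac{2023}{932} - \left(5 + \left(2 - 3\right)\right)^{2} = \frac{2023}{932} - \left(5 - 1\right)^{2} = \frac{2023}{932} - 4^{2} = \frac{2023}{932} - 16 = - \frac{12889}{932}$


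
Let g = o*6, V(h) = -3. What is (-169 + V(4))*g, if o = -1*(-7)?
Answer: -7224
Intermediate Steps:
o = 7
g = 42 (g = 7*6 = 42)
(-169 + V(4))*g = (-169 - 3)*42 = -172*42 = -7224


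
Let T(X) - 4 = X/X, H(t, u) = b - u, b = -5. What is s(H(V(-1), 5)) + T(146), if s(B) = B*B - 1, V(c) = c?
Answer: 104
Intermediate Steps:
H(t, u) = -5 - u
T(X) = 5 (T(X) = 4 + X/X = 4 + 1 = 5)
s(B) = -1 + B**2 (s(B) = B**2 - 1 = -1 + B**2)
s(H(V(-1), 5)) + T(146) = (-1 + (-5 - 1*5)**2) + 5 = (-1 + (-5 - 5)**2) + 5 = (-1 + (-10)**2) + 5 = (-1 + 100) + 5 = 99 + 5 = 104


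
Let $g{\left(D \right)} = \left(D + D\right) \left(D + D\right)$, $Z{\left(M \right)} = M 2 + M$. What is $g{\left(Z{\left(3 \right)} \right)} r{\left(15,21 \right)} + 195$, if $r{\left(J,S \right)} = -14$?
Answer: $-4341$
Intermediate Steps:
$Z{\left(M \right)} = 3 M$ ($Z{\left(M \right)} = 2 M + M = 3 M$)
$g{\left(D \right)} = 4 D^{2}$ ($g{\left(D \right)} = 2 D 2 D = 4 D^{2}$)
$g{\left(Z{\left(3 \right)} \right)} r{\left(15,21 \right)} + 195 = 4 \left(3 \cdot 3\right)^{2} \left(-14\right) + 195 = 4 \cdot 9^{2} \left(-14\right) + 195 = 4 \cdot 81 \left(-14\right) + 195 = 324 \left(-14\right) + 195 = -4536 + 195 = -4341$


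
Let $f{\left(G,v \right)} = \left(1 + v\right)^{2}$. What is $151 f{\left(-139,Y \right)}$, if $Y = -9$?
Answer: $9664$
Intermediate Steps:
$151 f{\left(-139,Y \right)} = 151 \left(1 - 9\right)^{2} = 151 \left(-8\right)^{2} = 151 \cdot 64 = 9664$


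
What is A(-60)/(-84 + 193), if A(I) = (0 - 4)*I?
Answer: 240/109 ≈ 2.2018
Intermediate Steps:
A(I) = -4*I
A(-60)/(-84 + 193) = (-4*(-60))/(-84 + 193) = 240/109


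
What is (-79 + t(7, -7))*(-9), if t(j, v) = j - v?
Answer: 585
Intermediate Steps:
(-79 + t(7, -7))*(-9) = (-79 + (7 - 1*(-7)))*(-9) = (-79 + (7 + 7))*(-9) = (-79 + 14)*(-9) = -65*(-9) = 585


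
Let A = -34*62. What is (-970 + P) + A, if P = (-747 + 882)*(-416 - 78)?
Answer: -69768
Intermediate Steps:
A = -2108
P = -66690 (P = 135*(-494) = -66690)
(-970 + P) + A = (-970 - 66690) - 2108 = -67660 - 2108 = -69768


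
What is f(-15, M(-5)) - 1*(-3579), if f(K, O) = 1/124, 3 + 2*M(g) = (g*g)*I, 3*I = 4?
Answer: 443797/124 ≈ 3579.0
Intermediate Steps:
I = 4/3 (I = (⅓)*4 = 4/3 ≈ 1.3333)
M(g) = -3/2 + 2*g²/3 (M(g) = -3/2 + ((g*g)*(4/3))/2 = -3/2 + (g²*(4/3))/2 = -3/2 + (4*g²/3)/2 = -3/2 + 2*g²/3)
f(K, O) = 1/124
f(-15, M(-5)) - 1*(-3579) = 1/124 - 1*(-3579) = 1/124 + 3579 = 443797/124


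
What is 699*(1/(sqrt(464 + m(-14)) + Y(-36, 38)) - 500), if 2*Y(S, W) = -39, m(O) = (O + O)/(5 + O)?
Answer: -1092395802/3127 + 16776*sqrt(1051)/3127 ≈ -3.4917e+5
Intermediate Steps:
m(O) = 2*O/(5 + O) (m(O) = (2*O)/(5 + O) = 2*O/(5 + O))
Y(S, W) = -39/2 (Y(S, W) = (1/2)*(-39) = -39/2)
699*(1/(sqrt(464 + m(-14)) + Y(-36, 38)) - 500) = 699*(1/(sqrt(464 + 2*(-14)/(5 - 14)) - 39/2) - 500) = 699*(1/(sqrt(464 + 2*(-14)/(-9)) - 39/2) - 500) = 699*(1/(sqrt(464 + 2*(-14)*(-1/9)) - 39/2) - 500) = 699*(1/(sqrt(464 + 28/9) - 39/2) - 500) = 699*(1/(sqrt(4204/9) - 39/2) - 500) = 699*(1/(2*sqrt(1051)/3 - 39/2) - 500) = 699*(1/(-39/2 + 2*sqrt(1051)/3) - 500) = 699*(-500 + 1/(-39/2 + 2*sqrt(1051)/3)) = -349500 + 699/(-39/2 + 2*sqrt(1051)/3)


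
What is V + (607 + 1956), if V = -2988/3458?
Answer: 4429933/1729 ≈ 2562.1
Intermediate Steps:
V = -1494/1729 (V = -2988*1/3458 = -1494/1729 ≈ -0.86408)
V + (607 + 1956) = -1494/1729 + (607 + 1956) = -1494/1729 + 2563 = 4429933/1729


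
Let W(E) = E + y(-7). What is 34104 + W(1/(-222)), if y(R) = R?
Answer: 7569533/222 ≈ 34097.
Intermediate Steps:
W(E) = -7 + E (W(E) = E - 7 = -7 + E)
34104 + W(1/(-222)) = 34104 + (-7 + 1/(-222)) = 34104 + (-7 - 1/222) = 34104 - 1555/222 = 7569533/222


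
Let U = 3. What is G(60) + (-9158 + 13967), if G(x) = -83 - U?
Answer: 4723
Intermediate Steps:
G(x) = -86 (G(x) = -83 - 1*3 = -83 - 3 = -86)
G(60) + (-9158 + 13967) = -86 + (-9158 + 13967) = -86 + 4809 = 4723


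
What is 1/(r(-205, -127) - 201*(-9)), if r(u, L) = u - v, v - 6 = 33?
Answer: 1/1565 ≈ 0.00063898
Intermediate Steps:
v = 39 (v = 6 + 33 = 39)
r(u, L) = -39 + u (r(u, L) = u - 1*39 = u - 39 = -39 + u)
1/(r(-205, -127) - 201*(-9)) = 1/((-39 - 205) - 201*(-9)) = 1/(-244 + 1809) = 1/1565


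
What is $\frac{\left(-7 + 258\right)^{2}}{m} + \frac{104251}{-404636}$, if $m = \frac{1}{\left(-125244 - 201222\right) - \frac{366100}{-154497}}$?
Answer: $- \frac{183682921536420823717}{8930721156} \approx -2.0568 \cdot 10^{10}$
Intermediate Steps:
$m = - \frac{22071}{7205378786}$ ($m = \frac{1}{\left(-125244 - 201222\right) - - \frac{52300}{22071}} = \frac{1}{-326466 + \frac{52300}{22071}} = \frac{1}{- \frac{7205378786}{22071}} = - \frac{22071}{7205378786} \approx -3.0631 \cdot 10^{-6}$)
$\frac{\left(-7 + 258\right)^{2}}{m} + \frac{104251}{-404636} = \frac{\left(-7 + 258\right)^{2}}{- \frac{22071}{7205378786}} + \frac{104251}{-404636} = 251^{2} \left(- \frac{7205378786}{22071}\right) + 104251 \left(- \frac{1}{404636}\right) = 63001 \left(- \frac{7205378786}{22071}\right) - \frac{104251}{404636} = - \frac{453946068896786}{22071} - \frac{104251}{404636} = - \frac{183682921536420823717}{8930721156}$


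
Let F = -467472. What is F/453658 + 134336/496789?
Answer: -85646173160/112686152081 ≈ -0.76004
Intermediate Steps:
F/453658 + 134336/496789 = -467472/453658 + 134336/496789 = -467472*1/453658 + 134336*(1/496789) = -233736/226829 + 134336/496789 = -85646173160/112686152081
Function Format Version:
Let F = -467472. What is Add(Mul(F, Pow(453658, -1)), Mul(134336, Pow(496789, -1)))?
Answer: Rational(-85646173160, 112686152081) ≈ -0.76004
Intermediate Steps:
Add(Mul(F, Pow(453658, -1)), Mul(134336, Pow(496789, -1))) = Add(Mul(-467472, Pow(453658, -1)), Mul(134336, Pow(496789, -1))) = Add(Mul(-467472, Rational(1, 453658)), Mul(134336, Rational(1, 496789))) = Add(Rational(-233736, 226829), Rational(134336, 496789)) = Rational(-85646173160, 112686152081)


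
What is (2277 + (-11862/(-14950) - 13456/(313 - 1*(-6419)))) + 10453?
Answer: 160133646223/12580425 ≈ 12729.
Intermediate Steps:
(2277 + (-11862/(-14950) - 13456/(313 - 1*(-6419)))) + 10453 = (2277 + (-11862*(-1/14950) - 13456/(313 + 6419))) + 10453 = (2277 + (5931/7475 - 13456/6732)) + 10453 = (2277 + (5931/7475 - 13456*1/6732)) + 10453 = (2277 + (5931/7475 - 3364/1683)) + 10453 = (2277 - 15164027/12580425) + 10453 = 28630463698/12580425 + 10453 = 160133646223/12580425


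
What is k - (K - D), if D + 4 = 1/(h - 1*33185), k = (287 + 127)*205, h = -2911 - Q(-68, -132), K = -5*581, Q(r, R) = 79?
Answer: 3175115924/36175 ≈ 87771.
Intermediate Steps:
K = -2905
h = -2990 (h = -2911 - 1*79 = -2911 - 79 = -2990)
k = 84870 (k = 414*205 = 84870)
D = -144701/36175 (D = -4 + 1/(-2990 - 1*33185) = -4 + 1/(-2990 - 33185) = -4 + 1/(-36175) = -4 - 1/36175 = -144701/36175 ≈ -4.0000)
k - (K - D) = 84870 - (-2905 - 1*(-144701/36175)) = 84870 - (-2905 + 144701/36175) = 84870 - 1*(-104943674/36175) = 84870 + 104943674/36175 = 3175115924/36175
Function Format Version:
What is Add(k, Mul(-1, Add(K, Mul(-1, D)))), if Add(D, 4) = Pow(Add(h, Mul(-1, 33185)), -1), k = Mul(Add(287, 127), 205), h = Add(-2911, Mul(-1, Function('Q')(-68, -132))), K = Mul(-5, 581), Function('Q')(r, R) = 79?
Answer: Rational(3175115924, 36175) ≈ 87771.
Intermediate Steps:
K = -2905
h = -2990 (h = Add(-2911, Mul(-1, 79)) = Add(-2911, -79) = -2990)
k = 84870 (k = Mul(414, 205) = 84870)
D = Rational(-144701, 36175) (D = Add(-4, Pow(Add(-2990, Mul(-1, 33185)), -1)) = Add(-4, Pow(Add(-2990, -33185), -1)) = Add(-4, Pow(-36175, -1)) = Add(-4, Rational(-1, 36175)) = Rational(-144701, 36175) ≈ -4.0000)
Add(k, Mul(-1, Add(K, Mul(-1, D)))) = Add(84870, Mul(-1, Add(-2905, Mul(-1, Rational(-144701, 36175))))) = Add(84870, Mul(-1, Add(-2905, Rational(144701, 36175)))) = Add(84870, Mul(-1, Rational(-104943674, 36175))) = Add(84870, Rational(104943674, 36175)) = Rational(3175115924, 36175)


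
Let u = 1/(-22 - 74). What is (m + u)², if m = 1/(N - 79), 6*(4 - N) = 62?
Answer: 289/589824 ≈ 0.00048998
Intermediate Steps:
N = -19/3 (N = 4 - ⅙*62 = 4 - 31/3 = -19/3 ≈ -6.3333)
u = -1/96 (u = 1/(-96) = -1/96 ≈ -0.010417)
m = -3/256 (m = 1/(-19/3 - 79) = 1/(-256/3) = -3/256 ≈ -0.011719)
(m + u)² = (-3/256 - 1/96)² = (-17/768)² = 289/589824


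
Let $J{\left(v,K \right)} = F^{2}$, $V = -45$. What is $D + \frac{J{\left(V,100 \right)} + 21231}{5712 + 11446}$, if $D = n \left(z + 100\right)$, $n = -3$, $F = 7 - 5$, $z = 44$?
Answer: $- \frac{7391021}{17158} \approx -430.76$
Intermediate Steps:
$F = 2$
$J{\left(v,K \right)} = 4$ ($J{\left(v,K \right)} = 2^{2} = 4$)
$D = -432$ ($D = - 3 \left(44 + 100\right) = \left(-3\right) 144 = -432$)
$D + \frac{J{\left(V,100 \right)} + 21231}{5712 + 11446} = -432 + \frac{4 + 21231}{5712 + 11446} = -432 + \frac{21235}{17158} = - \frac{7391021}{17158}$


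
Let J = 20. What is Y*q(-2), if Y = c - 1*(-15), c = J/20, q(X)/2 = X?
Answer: -64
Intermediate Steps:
q(X) = 2*X
c = 1 (c = 20/20 = 20*(1/20) = 1)
Y = 16 (Y = 1 - 1*(-15) = 1 + 15 = 16)
Y*q(-2) = 16*(2*(-2)) = 16*(-4) = -64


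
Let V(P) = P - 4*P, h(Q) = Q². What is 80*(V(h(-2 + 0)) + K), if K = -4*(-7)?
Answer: 1280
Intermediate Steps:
K = 28
V(P) = -3*P
80*(V(h(-2 + 0)) + K) = 80*(-3*(-2 + 0)² + 28) = 80*(-3*(-2)² + 28) = 80*(-3*4 + 28) = 80*(-12 + 28) = 80*16 = 1280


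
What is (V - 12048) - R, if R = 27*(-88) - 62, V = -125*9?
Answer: -10735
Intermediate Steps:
V = -1125
R = -2438 (R = -2376 - 62 = -2438)
(V - 12048) - R = (-1125 - 12048) - 1*(-2438) = -13173 + 2438 = -10735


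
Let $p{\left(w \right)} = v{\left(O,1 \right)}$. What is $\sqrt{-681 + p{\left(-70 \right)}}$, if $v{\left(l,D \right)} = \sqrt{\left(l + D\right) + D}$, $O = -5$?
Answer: $\sqrt{-681 + i \sqrt{3}} \approx 0.03319 + 26.096 i$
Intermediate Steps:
$v{\left(l,D \right)} = \sqrt{l + 2 D}$ ($v{\left(l,D \right)} = \sqrt{\left(D + l\right) + D} = \sqrt{l + 2 D}$)
$p{\left(w \right)} = i \sqrt{3}$ ($p{\left(w \right)} = \sqrt{-5 + 2 \cdot 1} = \sqrt{-5 + 2} = \sqrt{-3} = i \sqrt{3}$)
$\sqrt{-681 + p{\left(-70 \right)}} = \sqrt{-681 + i \sqrt{3}}$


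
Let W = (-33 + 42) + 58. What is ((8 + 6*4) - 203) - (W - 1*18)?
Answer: -220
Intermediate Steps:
W = 67 (W = 9 + 58 = 67)
((8 + 6*4) - 203) - (W - 1*18) = ((8 + 6*4) - 203) - (67 - 1*18) = ((8 + 24) - 203) - (67 - 18) = (32 - 203) - 1*49 = -171 - 49 = -220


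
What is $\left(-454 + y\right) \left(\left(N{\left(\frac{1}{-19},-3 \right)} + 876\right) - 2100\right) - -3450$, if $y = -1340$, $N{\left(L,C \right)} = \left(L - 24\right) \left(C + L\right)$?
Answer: $\frac{746397702}{361} \approx 2.0676 \cdot 10^{6}$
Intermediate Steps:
$N{\left(L,C \right)} = \left(-24 + L\right) \left(C + L\right)$
$\left(-454 + y\right) \left(\left(N{\left(\frac{1}{-19},-3 \right)} + 876\right) - 2100\right) - -3450 = \left(-454 - 1340\right) \left(\left(\left(\left(\frac{1}{-19}\right)^{2} - -72 - \frac{24}{-19} - \frac{3}{-19}\right) + 876\right) - 2100\right) - -3450 = - 1794 \left(\left(\left(\left(- \frac{1}{19}\right)^{2} + 72 - - \frac{24}{19} - - \frac{3}{19}\right) + 876\right) - 2100\right) + 3450 = - 1794 \left(\left(\left(\frac{1}{361} + 72 + \frac{24}{19} + \frac{3}{19}\right) + 876\right) - 2100\right) + 3450 = - 1794 \left(\left(\frac{26506}{361} + 876\right) - 2100\right) + 3450 = - 1794 \left(\frac{342742}{361} - 2100\right) + 3450 = \left(-1794\right) \left(- \frac{415358}{361}\right) + 3450 = \frac{745152252}{361} + 3450 = \frac{746397702}{361}$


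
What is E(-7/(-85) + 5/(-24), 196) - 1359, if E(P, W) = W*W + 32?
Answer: 37089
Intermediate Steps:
E(P, W) = 32 + W² (E(P, W) = W² + 32 = 32 + W²)
E(-7/(-85) + 5/(-24), 196) - 1359 = (32 + 196²) - 1359 = (32 + 38416) - 1359 = 38448 - 1359 = 37089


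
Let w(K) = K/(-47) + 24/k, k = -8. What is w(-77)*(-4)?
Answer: 256/47 ≈ 5.4468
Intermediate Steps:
w(K) = -3 - K/47 (w(K) = K/(-47) + 24/(-8) = K*(-1/47) + 24*(-⅛) = -K/47 - 3 = -3 - K/47)
w(-77)*(-4) = (-3 - 1/47*(-77))*(-4) = (-3 + 77/47)*(-4) = -64/47*(-4) = 256/47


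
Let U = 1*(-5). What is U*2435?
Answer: -12175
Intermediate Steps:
U = -5
U*2435 = -5*2435 = -12175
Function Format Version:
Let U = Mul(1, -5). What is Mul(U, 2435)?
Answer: -12175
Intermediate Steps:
U = -5
Mul(U, 2435) = Mul(-5, 2435) = -12175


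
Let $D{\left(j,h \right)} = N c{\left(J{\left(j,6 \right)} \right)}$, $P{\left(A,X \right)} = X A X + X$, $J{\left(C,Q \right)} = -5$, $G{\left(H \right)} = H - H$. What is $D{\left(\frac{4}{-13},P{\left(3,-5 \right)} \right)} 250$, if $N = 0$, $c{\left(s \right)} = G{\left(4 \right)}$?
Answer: $0$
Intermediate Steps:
$G{\left(H \right)} = 0$
$c{\left(s \right)} = 0$
$P{\left(A,X \right)} = X + A X^{2}$ ($P{\left(A,X \right)} = A X X + X = A X^{2} + X = X + A X^{2}$)
$D{\left(j,h \right)} = 0$ ($D{\left(j,h \right)} = 0 \cdot 0 = 0$)
$D{\left(\frac{4}{-13},P{\left(3,-5 \right)} \right)} 250 = 0 \cdot 250 = 0$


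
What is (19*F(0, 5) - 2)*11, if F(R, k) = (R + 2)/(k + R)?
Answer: 308/5 ≈ 61.600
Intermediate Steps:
F(R, k) = (2 + R)/(R + k)
(19*F(0, 5) - 2)*11 = (19*((2 + 0)/(0 + 5)) - 2)*11 = (19*(2/5) - 2)*11 = (19*((⅕)*2) - 2)*11 = (19*(⅖) - 2)*11 = (38/5 - 2)*11 = (28/5)*11 = 308/5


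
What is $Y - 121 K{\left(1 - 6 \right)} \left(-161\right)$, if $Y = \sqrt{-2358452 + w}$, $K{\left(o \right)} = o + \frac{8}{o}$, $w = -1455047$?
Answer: $- \frac{642873}{5} + i \sqrt{3813499} \approx -1.2857 \cdot 10^{5} + 1952.8 i$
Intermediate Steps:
$Y = i \sqrt{3813499}$ ($Y = \sqrt{-2358452 - 1455047} = \sqrt{-3813499} = i \sqrt{3813499} \approx 1952.8 i$)
$Y - 121 K{\left(1 - 6 \right)} \left(-161\right) = i \sqrt{3813499} - 121 \left(\left(1 - 6\right) + \frac{8}{1 - 6}\right) \left(-161\right) = i \sqrt{3813499} - 121 \left(-5 + \frac{8}{-5}\right) \left(-161\right) = i \sqrt{3813499} - 121 \left(-5 + 8 \left(- \frac{1}{5}\right)\right) \left(-161\right) = i \sqrt{3813499} - 121 \left(-5 - \frac{8}{5}\right) \left(-161\right) = i \sqrt{3813499} - 121 \left(- \frac{33}{5}\right) \left(-161\right) = i \sqrt{3813499} - \left(- \frac{3993}{5}\right) \left(-161\right) = i \sqrt{3813499} - \frac{642873}{5} = - \frac{642873}{5} + i \sqrt{3813499}$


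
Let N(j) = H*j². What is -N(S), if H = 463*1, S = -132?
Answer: -8067312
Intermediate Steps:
H = 463
N(j) = 463*j²
-N(S) = -463*(-132)² = -463*17424 = -1*8067312 = -8067312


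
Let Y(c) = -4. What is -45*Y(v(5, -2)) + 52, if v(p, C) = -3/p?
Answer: 232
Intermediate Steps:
-45*Y(v(5, -2)) + 52 = -45*(-4) + 52 = 180 + 52 = 232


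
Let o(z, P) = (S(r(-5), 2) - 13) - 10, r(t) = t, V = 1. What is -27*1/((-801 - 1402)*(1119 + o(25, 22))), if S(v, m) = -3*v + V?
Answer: 27/2449736 ≈ 1.1022e-5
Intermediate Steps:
S(v, m) = 1 - 3*v (S(v, m) = -3*v + 1 = 1 - 3*v)
o(z, P) = -7 (o(z, P) = ((1 - 3*(-5)) - 13) - 10 = ((1 + 15) - 13) - 10 = (16 - 13) - 10 = 3 - 10 = -7)
-27*1/((-801 - 1402)*(1119 + o(25, 22))) = -27*1/((-801 - 1402)*(1119 - 7)) = -27/((-2203*1112)) = -27/(-2449736) = -27*(-1/2449736) = 27/2449736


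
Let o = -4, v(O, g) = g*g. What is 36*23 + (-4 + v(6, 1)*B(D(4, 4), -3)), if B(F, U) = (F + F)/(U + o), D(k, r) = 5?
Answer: 5758/7 ≈ 822.57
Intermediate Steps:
v(O, g) = g²
B(F, U) = 2*F/(-4 + U) (B(F, U) = (F + F)/(U - 4) = (2*F)/(-4 + U) = 2*F/(-4 + U))
36*23 + (-4 + v(6, 1)*B(D(4, 4), -3)) = 36*23 + (-4 + 1²*(2*5/(-4 - 3))) = 828 + (-4 + 1*(2*5/(-7))) = 828 + (-4 + 1*(2*5*(-⅐))) = 828 + (-4 + 1*(-10/7)) = 828 + (-4 - 10/7) = 828 - 38/7 = 5758/7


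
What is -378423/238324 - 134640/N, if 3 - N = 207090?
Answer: -15426180147/16451267396 ≈ -0.93769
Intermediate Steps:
N = -207087 (N = 3 - 1*207090 = 3 - 207090 = -207087)
-378423/238324 - 134640/N = -378423/238324 - 134640/(-207087) = -378423*1/238324 - 134640*(-1/207087) = -378423/238324 + 44880/69029 = -15426180147/16451267396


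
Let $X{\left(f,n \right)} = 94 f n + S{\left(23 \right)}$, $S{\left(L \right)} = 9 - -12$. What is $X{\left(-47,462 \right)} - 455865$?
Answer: $-2496960$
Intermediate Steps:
$S{\left(L \right)} = 21$ ($S{\left(L \right)} = 9 + 12 = 21$)
$X{\left(f,n \right)} = 21 + 94 f n$ ($X{\left(f,n \right)} = 94 f n + 21 = 21 + 94 f n$)
$X{\left(-47,462 \right)} - 455865 = \left(21 + 94 \left(-47\right) 462\right) - 455865 = \left(21 - 2041116\right) - 455865 = -2041095 - 455865 = -2496960$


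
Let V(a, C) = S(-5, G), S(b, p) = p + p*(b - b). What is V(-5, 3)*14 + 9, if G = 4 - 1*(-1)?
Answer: 79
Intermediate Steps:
G = 5 (G = 4 + 1 = 5)
S(b, p) = p (S(b, p) = p + p*0 = p + 0 = p)
V(a, C) = 5
V(-5, 3)*14 + 9 = 5*14 + 9 = 70 + 9 = 79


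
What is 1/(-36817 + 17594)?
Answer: -1/19223 ≈ -5.2021e-5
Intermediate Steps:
1/(-36817 + 17594) = 1/(-19223) = -1/19223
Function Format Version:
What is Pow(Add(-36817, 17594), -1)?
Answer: Rational(-1, 19223) ≈ -5.2021e-5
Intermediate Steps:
Pow(Add(-36817, 17594), -1) = Pow(-19223, -1) = Rational(-1, 19223)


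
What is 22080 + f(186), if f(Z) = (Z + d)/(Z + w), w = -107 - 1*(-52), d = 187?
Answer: 2892853/131 ≈ 22083.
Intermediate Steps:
w = -55 (w = -107 + 52 = -55)
f(Z) = (187 + Z)/(-55 + Z) (f(Z) = (Z + 187)/(Z - 55) = (187 + Z)/(-55 + Z))
22080 + f(186) = 22080 + (187 + 186)/(-55 + 186) = 22080 + 373/131 = 2892853/131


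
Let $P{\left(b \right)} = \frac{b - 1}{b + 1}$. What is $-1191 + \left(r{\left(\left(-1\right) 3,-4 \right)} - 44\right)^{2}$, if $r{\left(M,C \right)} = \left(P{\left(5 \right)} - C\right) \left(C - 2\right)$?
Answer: $3993$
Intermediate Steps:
$P{\left(b \right)} = \frac{-1 + b}{1 + b}$
$r{\left(M,C \right)} = \left(-2 + C\right) \left(\frac{2}{3} - C\right)$ ($r{\left(M,C \right)} = \left(\frac{-1 + 5}{1 + 5} - C\right) \left(C - 2\right) = \left(\frac{1}{6} \cdot 4 - C\right) \left(C + \left(-5 + 3\right)\right) = \left(\frac{1}{6} \cdot 4 - C\right) \left(C - 2\right) = \left(\frac{2}{3} - C\right) \left(-2 + C\right) = \left(-2 + C\right) \left(\frac{2}{3} - C\right)$)
$-1191 + \left(r{\left(\left(-1\right) 3,-4 \right)} - 44\right)^{2} = -1191 + \left(\left(- \frac{4}{3} - \left(-4\right)^{2} + \frac{8}{3} \left(-4\right)\right) - 44\right)^{2} = -1191 + \left(\left(- \frac{4}{3} - 16 - \frac{32}{3}\right) - 44\right)^{2} = -1191 + \left(-28 - 44\right)^{2} = -1191 + \left(-72\right)^{2} = -1191 + 5184 = 3993$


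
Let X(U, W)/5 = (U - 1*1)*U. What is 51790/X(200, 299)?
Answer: 5179/19900 ≈ 0.26025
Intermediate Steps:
X(U, W) = 5*U*(-1 + U) (X(U, W) = 5*((U - 1*1)*U) = 5*((U - 1)*U) = 5*((-1 + U)*U) = 5*(U*(-1 + U)) = 5*U*(-1 + U))
51790/X(200, 299) = 51790/((5*200*(-1 + 200))) = 51790/((5*200*199)) = 51790/199000 = 51790*(1/199000) = 5179/19900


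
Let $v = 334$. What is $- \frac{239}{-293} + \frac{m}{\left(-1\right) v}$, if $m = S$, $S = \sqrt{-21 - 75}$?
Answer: $\frac{239}{293} - \frac{2 i \sqrt{6}}{167} \approx 0.8157 - 0.029335 i$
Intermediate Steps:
$S = 4 i \sqrt{6}$ ($S = \sqrt{-96} = 4 i \sqrt{6} \approx 9.798 i$)
$m = 4 i \sqrt{6} \approx 9.798 i$
$- \frac{239}{-293} + \frac{m}{\left(-1\right) v} = - \frac{239}{-293} + \frac{4 i \sqrt{6}}{\left(-1\right) 334} = \left(-239\right) \left(- \frac{1}{293}\right) + \frac{4 i \sqrt{6}}{-334} = \frac{239}{293} + 4 i \sqrt{6} \left(- \frac{1}{334}\right) = \frac{239}{293} - \frac{2 i \sqrt{6}}{167}$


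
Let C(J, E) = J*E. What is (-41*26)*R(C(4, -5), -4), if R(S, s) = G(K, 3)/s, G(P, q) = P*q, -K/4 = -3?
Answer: 9594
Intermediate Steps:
K = 12 (K = -4*(-3) = 12)
C(J, E) = E*J
R(S, s) = 36/s (R(S, s) = (12*3)/s = 36/s)
(-41*26)*R(C(4, -5), -4) = (-41*26)*(36/(-4)) = -38376*(-1)/4 = -1066*(-9) = 9594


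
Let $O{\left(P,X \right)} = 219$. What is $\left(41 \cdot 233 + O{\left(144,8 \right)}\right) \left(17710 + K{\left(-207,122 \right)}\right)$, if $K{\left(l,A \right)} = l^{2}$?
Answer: $591782548$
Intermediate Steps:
$\left(41 \cdot 233 + O{\left(144,8 \right)}\right) \left(17710 + K{\left(-207,122 \right)}\right) = \left(41 \cdot 233 + 219\right) \left(17710 + \left(-207\right)^{2}\right) = \left(9553 + 219\right) \left(17710 + 42849\right) = 9772 \cdot 60559 = 591782548$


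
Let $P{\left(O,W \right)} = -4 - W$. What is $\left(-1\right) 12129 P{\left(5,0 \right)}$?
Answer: $48516$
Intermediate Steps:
$\left(-1\right) 12129 P{\left(5,0 \right)} = \left(-1\right) 12129 \left(-4 - 0\right) = - 12129 \left(-4 + 0\right) = \left(-12129\right) \left(-4\right) = 48516$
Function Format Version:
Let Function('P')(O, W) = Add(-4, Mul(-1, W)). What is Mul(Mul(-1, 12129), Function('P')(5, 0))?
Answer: 48516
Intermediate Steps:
Mul(Mul(-1, 12129), Function('P')(5, 0)) = Mul(Mul(-1, 12129), Add(-4, Mul(-1, 0))) = Mul(-12129, Add(-4, 0)) = Mul(-12129, -4) = 48516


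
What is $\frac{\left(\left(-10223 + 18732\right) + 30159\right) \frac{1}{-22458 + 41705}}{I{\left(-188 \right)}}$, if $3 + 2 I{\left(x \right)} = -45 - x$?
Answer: $\frac{2762}{96235} \approx 0.028701$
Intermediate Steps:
$I{\left(x \right)} = -24 - \frac{x}{2}$ ($I{\left(x \right)} = - \frac{3}{2} + \frac{-45 - x}{2} = - \frac{3}{2} - \left(\frac{45}{2} + \frac{x}{2}\right) = -24 - \frac{x}{2}$)
$\frac{\left(\left(-10223 + 18732\right) + 30159\right) \frac{1}{-22458 + 41705}}{I{\left(-188 \right)}} = \frac{\left(\left(-10223 + 18732\right) + 30159\right) \frac{1}{-22458 + 41705}}{-24 - -94} = \frac{\left(8509 + 30159\right) \frac{1}{19247}}{-24 + 94} = \frac{38668 \cdot \frac{1}{19247}}{70} = \frac{38668}{19247} \cdot \frac{1}{70} = \frac{2762}{96235}$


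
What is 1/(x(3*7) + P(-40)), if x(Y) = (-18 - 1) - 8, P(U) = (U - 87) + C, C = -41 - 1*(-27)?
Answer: -1/168 ≈ -0.0059524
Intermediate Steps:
C = -14 (C = -41 + 27 = -14)
P(U) = -101 + U (P(U) = (U - 87) - 14 = (-87 + U) - 14 = -101 + U)
x(Y) = -27 (x(Y) = -19 - 8 = -27)
1/(x(3*7) + P(-40)) = 1/(-27 + (-101 - 40)) = 1/(-27 - 141) = 1/(-168) = -1/168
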